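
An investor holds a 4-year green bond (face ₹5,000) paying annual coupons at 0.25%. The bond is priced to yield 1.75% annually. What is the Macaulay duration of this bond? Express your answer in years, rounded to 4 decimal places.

3.9845 years

Periodic yield y = 0.0175. Discount each cash flow and weight by its year:
  t   CF        PV=CF/(1+0.0175)^t    t·PV
  1        12.50        12.2850        12.2850
  2        12.50        12.0737        24.1474
  3        12.50        11.8661        35.5982
  4     5,012.50     4,676.4545    18,705.8180
  Σ                  4,712.6793    18,777.8487
Price P = Σ PV = 4,712.6793.
Macaulay duration = Σ(t·PV) / P = 18,777.8487 / 4,712.6793 = 3.98454 years.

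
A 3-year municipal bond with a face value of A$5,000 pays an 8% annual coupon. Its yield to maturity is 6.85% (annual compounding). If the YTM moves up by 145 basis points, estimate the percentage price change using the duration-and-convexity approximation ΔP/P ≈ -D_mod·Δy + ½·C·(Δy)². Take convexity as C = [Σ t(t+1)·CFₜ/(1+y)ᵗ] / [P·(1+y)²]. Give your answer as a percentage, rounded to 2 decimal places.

With y = 0.0685:
  t   CF        PV=CF/(1+0.0685)^t    t·PV        t(t+1)·PV
  1       400.00       374.3566       374.3566         748.7131
  2       400.00       350.3571       700.7142       2,102.1427
  3     5,400.00     4,426.5990    13,279.7970      53,119.1878
  Σ                  5,151.3127    14,354.8678      55,970.0437
P = 5,151.3127; D_Mac = 2.78664 yrs; D_mod = 2.60800 yrs; C = 9.51675.
Duration effect: -2.60800 × (+0.0145) = -0.037816
Convexity effect: 0.5 × 9.51675 × (0.0145)² = +0.0010004
ΔP/P ≈ -0.037816 + 0.0010004 = -0.036815 = -3.6815%.

-3.68%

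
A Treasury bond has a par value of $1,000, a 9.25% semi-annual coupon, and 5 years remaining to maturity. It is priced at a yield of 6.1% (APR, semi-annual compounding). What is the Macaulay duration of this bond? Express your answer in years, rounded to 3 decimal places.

4.176 years

Periodic yield y = 0.0305. Discount each cash flow and weight by its period:
  t   CF        PV=CF/(1+0.0305)^t    t·PV
  1        46.25        44.8811        44.8811
  2        46.25        43.5528        87.1055
  3        46.25        42.2637       126.7912
  4        46.25        41.0128       164.0513
  5        46.25        39.7990       198.9948
  6        46.25        38.6210       231.7261
  7        46.25        37.4779       262.3456
  8        46.25        36.3687       290.9496
  9        46.25        35.2923       317.6306
  10    1,046.25       774.7392     7,747.3916
  Σ                  1,134.0085     9,471.8675
Price P = Σ PV = 1,134.0085.
Macaulay duration = Σ(t·PV) / P = 9,471.8675 / 1,134.0085 = 8.35255 half-year periods.
In years: 8.35255 / 2 = 4.17628 years.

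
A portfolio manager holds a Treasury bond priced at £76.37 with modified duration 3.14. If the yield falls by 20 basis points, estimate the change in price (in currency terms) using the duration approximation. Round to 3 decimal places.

+£0.480

Duration approximation: ΔP/P ≈ -D_mod · Δy = -3.14 × (-0.002) = +0.006280.
ΔP ≈ 76.37 × (+0.006280) = +0.4796036.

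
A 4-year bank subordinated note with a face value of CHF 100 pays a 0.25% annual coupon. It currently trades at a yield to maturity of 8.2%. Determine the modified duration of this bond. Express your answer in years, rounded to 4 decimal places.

3.6804 years

Periodic yield y = 0.082. First find Macaulay duration:
  t   CF        PV=CF/(1+0.082)^t    t·PV
  1         0.25         0.2311         0.2311
  2         0.25         0.2135         0.4271
  3         0.25         0.1974         0.5921
  4       100.25        73.1434       292.5737
  Σ                     73.7854       293.8239
P = 73.7854; Macaulay duration = 293.8239 / 73.7854 = 3.98214 years.
Modified duration = D_Mac / (1 + y) = 3.98214 / 1.082 = 3.68035 years.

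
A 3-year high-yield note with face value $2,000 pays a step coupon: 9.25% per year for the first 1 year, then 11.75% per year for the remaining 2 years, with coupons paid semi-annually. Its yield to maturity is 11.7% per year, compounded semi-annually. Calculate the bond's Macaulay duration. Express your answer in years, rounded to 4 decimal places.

Periodic yield y = 0.0585. Discount each cash flow and weight by its period:
  t   CF        PV=CF/(1+0.0585)^t    t·PV
  1        92.50        87.3878        87.3878
  2        92.50        82.5582       165.1163
  3       117.50        99.0753       297.2258
  4       117.50        93.5997       374.3988
  5       117.50        88.4267       442.1336
  6     2,117.50     1,505.4913     9,032.9477
  Σ                  1,956.5389    10,399.2101
Price P = Σ PV = 1,956.5389.
Macaulay duration = Σ(t·PV) / P = 10,399.2101 / 1,956.5389 = 5.31511 half-year periods.
In years: 5.31511 / 2 = 2.65755 years.

2.6576 years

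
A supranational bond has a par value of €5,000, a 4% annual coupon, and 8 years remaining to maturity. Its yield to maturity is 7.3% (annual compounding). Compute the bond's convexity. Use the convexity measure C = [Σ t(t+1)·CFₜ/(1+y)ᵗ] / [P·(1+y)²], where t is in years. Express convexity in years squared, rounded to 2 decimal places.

With y = 0.073:
  t   CF        PV=CF/(1+0.073)^t    t·PV        t(t+1)·PV
  1       200.00       186.3933       186.3933         372.7866
  2       200.00       173.7123       347.4246       1,042.2738
  3       200.00       161.8940       485.6821       1,942.7283
  4       200.00       150.8798       603.5192       3,017.5961
  5       200.00       140.6149       703.0746       4,218.4474
  6       200.00       131.0484       786.2903       5,504.0321
  7       200.00       122.1327       854.9289       6,839.4309
  8     5,200.00     2,959.4129    23,675.3035     213,077.7314
  Σ                  4,026.0883    27,642.6164     236,015.0266
P = 4,026.0883.
Convexity = Σ t(t+1)·PV / [P·(1+y)²] = 236,015.0266 / (4,026.0883 × 1.151329) = 50.91631.

50.92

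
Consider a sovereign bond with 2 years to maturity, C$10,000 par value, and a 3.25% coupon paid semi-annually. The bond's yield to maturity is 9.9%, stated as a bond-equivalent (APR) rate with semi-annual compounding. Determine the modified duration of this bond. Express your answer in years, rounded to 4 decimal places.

Periodic yield y = 0.0495. First find Macaulay duration:
  t   CF        PV=CF/(1+0.0495)^t    t·PV
  1       162.50       154.8356       154.8356
  2       162.50       147.5328       295.0655
  3       162.50       140.5743       421.7230
  4    10,162.50     8,376.6580    33,506.6322
  Σ                  8,819.6008    34,378.2564
P = 8,819.6008; Macaulay duration = 34,378.2564 / 8,819.6008 = 3.89794 half-year periods = 1.94897 years.
Modified duration = D_Mac / (1 + y) = 1.94897 / 1.0495 = 1.85705 years.

1.8570 years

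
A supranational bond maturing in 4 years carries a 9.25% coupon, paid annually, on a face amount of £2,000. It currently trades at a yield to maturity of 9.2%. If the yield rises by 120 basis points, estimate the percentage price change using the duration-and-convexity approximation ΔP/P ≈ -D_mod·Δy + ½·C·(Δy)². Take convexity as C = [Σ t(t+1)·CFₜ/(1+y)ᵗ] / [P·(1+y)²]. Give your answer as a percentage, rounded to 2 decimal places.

-3.77%

With y = 0.092:
  t   CF        PV=CF/(1+0.092)^t    t·PV        t(t+1)·PV
  1       185.00       169.4139       169.4139         338.8278
  2       185.00       155.1410       310.2819         930.8457
  3       185.00       142.0705       426.2114       1,704.8456
  4     2,185.00     1,536.6002     6,146.4008      30,732.0042
  Σ                  2,003.2255     7,052.3081      33,706.5233
P = 2,003.2255; D_Mac = 3.52048 yrs; D_mod = 3.22388 yrs; C = 14.11038.
Duration effect: -3.22388 × (+0.012) = -0.038687
Convexity effect: 0.5 × 14.11038 × (0.012)² = +0.0010159
ΔP/P ≈ -0.038687 + 0.0010159 = -0.037671 = -3.7671%.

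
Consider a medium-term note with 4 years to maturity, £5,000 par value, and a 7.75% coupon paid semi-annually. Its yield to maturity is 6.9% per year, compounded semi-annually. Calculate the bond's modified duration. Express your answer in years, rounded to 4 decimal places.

3.4056 years

Periodic yield y = 0.0345. First find Macaulay duration:
  t   CF        PV=CF/(1+0.0345)^t    t·PV
  1       193.75       187.2885       187.2885
  2       193.75       181.0426       362.0852
  3       193.75       175.0049       525.0147
  4       193.75       169.1686       676.6744
  5       193.75       163.5269       817.6346
  6       193.75       158.0734       948.4403
  7       193.75       152.8017     1,069.6120
  8     5,193.75     3,959.4702    31,675.7618
  Σ                  5,146.3769    36,262.5114
P = 5,146.3769; Macaulay duration = 36,262.5114 / 5,146.3769 = 7.04622 half-year periods = 3.52311 years.
Modified duration = D_Mac / (1 + y) = 3.52311 / 1.0345 = 3.40562 years.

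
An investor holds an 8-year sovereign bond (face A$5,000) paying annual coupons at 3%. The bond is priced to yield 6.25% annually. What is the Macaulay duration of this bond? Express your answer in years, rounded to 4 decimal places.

7.1200 years

Periodic yield y = 0.0625. Discount each cash flow and weight by its year:
  t   CF        PV=CF/(1+0.0625)^t    t·PV
  1       150.00       141.1765       141.1765
  2       150.00       132.8720       265.7439
  3       150.00       125.0560       375.1679
  4       150.00       117.6997       470.7990
  5       150.00       110.7762       553.8811
  6       150.00       104.2600       625.5599
  7       150.00        98.1270       686.8893
  8     5,150.00     3,170.8502    25,366.8013
  Σ                  4,000.8176    28,486.0188
Price P = Σ PV = 4,000.8176.
Macaulay duration = Σ(t·PV) / P = 28,486.0188 / 4,000.8176 = 7.12005 years.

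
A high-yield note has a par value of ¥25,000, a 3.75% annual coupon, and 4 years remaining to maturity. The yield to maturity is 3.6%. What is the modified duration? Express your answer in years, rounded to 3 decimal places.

Periodic yield y = 0.036. First find Macaulay duration:
  t   CF        PV=CF/(1+0.036)^t    t·PV
  1       937.50       904.9228       904.9228
  2       937.50       873.4776     1,746.9552
  3       937.50       843.1251     2,529.3753
  4    25,937.50    22,515.8887    90,063.5546
  Σ                 25,137.4141    95,244.8078
P = 25,137.4141; Macaulay duration = 95,244.8078 / 25,137.4141 = 3.78897 years.
Modified duration = D_Mac / (1 + y) = 3.78897 / 1.036 = 3.65730 years.

3.657 years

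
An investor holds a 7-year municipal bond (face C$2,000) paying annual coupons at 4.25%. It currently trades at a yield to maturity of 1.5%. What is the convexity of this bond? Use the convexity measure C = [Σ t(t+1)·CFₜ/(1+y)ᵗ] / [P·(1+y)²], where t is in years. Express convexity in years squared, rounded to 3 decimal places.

With y = 0.015:
  t   CF        PV=CF/(1+0.015)^t    t·PV        t(t+1)·PV
  1        85.00        83.7438        83.7438         167.4877
  2        85.00        82.5062       165.0125         495.0375
  3        85.00        81.2869       243.8608         975.4433
  4        85.00        80.0857       320.3426       1,601.7132
  5        85.00        78.9021       394.5106       2,367.0638
  6        85.00        77.7361       466.4165       3,264.9156
  7     2,085.00     1,878.6409    13,150.4860     105,203.8881
  Σ                  2,362.9018    14,824.3730     114,075.5492
P = 2,362.9018.
Convexity = Σ t(t+1)·PV / [P·(1+y)²] = 114,075.5492 / (2,362.9018 × 1.030225) = 46.86135.

46.861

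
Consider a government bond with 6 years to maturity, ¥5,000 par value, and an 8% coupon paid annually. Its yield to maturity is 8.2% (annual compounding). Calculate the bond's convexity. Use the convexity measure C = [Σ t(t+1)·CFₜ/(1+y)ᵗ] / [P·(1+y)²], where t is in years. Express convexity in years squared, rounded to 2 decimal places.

27.91

With y = 0.082:
  t   CF        PV=CF/(1+0.082)^t    t·PV        t(t+1)·PV
  1       400.00       369.6858       369.6858         739.3715
  2       400.00       341.6689       683.3378       2,050.0135
  3       400.00       315.7753       947.3260       3,789.3041
  4       400.00       291.8441     1,167.3765       5,836.8824
  5       400.00       269.7265     1,348.6327       8,091.7963
  6     5,400.00     3,365.3497    20,192.0980     141,344.6861
  Σ                  4,954.0504    24,708.4568     161,852.0539
P = 4,954.0504.
Convexity = Σ t(t+1)·PV / [P·(1+y)²] = 161,852.0539 / (4,954.0504 × 1.170724) = 27.90637.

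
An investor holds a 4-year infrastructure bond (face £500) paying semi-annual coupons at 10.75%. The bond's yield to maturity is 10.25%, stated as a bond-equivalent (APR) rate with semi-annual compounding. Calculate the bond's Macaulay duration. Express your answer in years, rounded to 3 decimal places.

3.360 years

Periodic yield y = 0.05125. Discount each cash flow and weight by its period:
  t   CF        PV=CF/(1+0.05125)^t    t·PV
  1       26.875        25.5648        25.5648
  2       26.875        24.3185        48.6370
  3       26.875        23.1329        69.3988
  4       26.875        22.0052        88.0206
  5       26.875        20.9324       104.6619
  6       26.875        19.9119       119.4713
  7       26.875        18.9412       132.5881
  8      526.875       353.2316     2,825.8526
  Σ                    508.0383     3,414.1950
Price P = Σ PV = 508.0383.
Macaulay duration = Σ(t·PV) / P = 3,414.1950 / 508.0383 = 6.72035 half-year periods.
In years: 6.72035 / 2 = 3.36017 years.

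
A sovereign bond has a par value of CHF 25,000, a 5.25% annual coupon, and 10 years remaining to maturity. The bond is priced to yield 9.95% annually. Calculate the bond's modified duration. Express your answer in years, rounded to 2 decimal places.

6.91 years

Periodic yield y = 0.0995. First find Macaulay duration:
  t   CF        PV=CF/(1+0.0995)^t    t·PV
  1     1,312.50     1,193.7244     1,193.7244
  2     1,312.50     1,085.6975     2,171.3950
  3     1,312.50       987.4466     2,962.3397
  4     1,312.50       898.0869     3,592.3477
  5     1,312.50       816.8139     4,084.0697
  6     1,312.50       742.8958     4,457.3749
  7     1,312.50       675.6670     4,729.6687
  8     1,312.50       614.5220     4,916.1761
  9     1,312.50       558.9104     5,030.1938
  10   26,312.50    10,190.8351   101,908.3515
  Σ                 17,764.5997   135,045.6415
P = 17,764.5997; Macaulay duration = 135,045.6415 / 17,764.5997 = 7.60195 years.
Modified duration = D_Mac / (1 + y) = 7.60195 / 1.0995 = 6.91401 years.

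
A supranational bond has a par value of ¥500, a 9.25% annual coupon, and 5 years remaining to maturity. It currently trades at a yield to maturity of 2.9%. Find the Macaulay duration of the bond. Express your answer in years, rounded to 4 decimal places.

Periodic yield y = 0.029. Discount each cash flow and weight by its year:
  t   CF        PV=CF/(1+0.029)^t    t·PV
  1        46.25        44.9466        44.9466
  2        46.25        43.6798        87.3597
  3        46.25        42.4488       127.3465
  4        46.25        41.2525       165.0100
  5       546.25       473.4941     2,367.4705
  Σ                    645.8218     2,792.1332
Price P = Σ PV = 645.8218.
Macaulay duration = Σ(t·PV) / P = 2,792.1332 / 645.8218 = 4.32338 years.

4.3234 years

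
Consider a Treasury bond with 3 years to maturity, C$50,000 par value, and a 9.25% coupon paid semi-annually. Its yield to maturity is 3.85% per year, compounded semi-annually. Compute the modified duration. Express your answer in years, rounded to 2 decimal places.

2.66 years

Periodic yield y = 0.01925. First find Macaulay duration:
  t   CF        PV=CF/(1+0.01925)^t    t·PV
  1     2,312.50     2,268.8251     2,268.8251
  2     2,312.50     2,225.9751     4,451.9502
  3     2,312.50     2,183.9344     6,551.8031
  4     2,312.50     2,142.6876     8,570.7505
  5     2,312.50     2,102.2199    10,511.0994
  6    52,312.50    46,657.4667   279,944.8001
  Σ                 57,581.1088   312,299.2284
P = 57,581.1088; Macaulay duration = 312,299.2284 / 57,581.1088 = 5.42364 half-year periods = 2.71182 years.
Modified duration = D_Mac / (1 + y) = 2.71182 / 1.01925 = 2.66060 years.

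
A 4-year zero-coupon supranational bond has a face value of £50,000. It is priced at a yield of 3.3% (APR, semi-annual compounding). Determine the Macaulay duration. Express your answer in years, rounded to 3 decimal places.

4.000 years

A zero-coupon bond has a single cash flow at maturity, so its Macaulay duration equals its maturity: 4 years.
(Equivalently: 8 semi-annual periods ÷ 2 = 4 years.)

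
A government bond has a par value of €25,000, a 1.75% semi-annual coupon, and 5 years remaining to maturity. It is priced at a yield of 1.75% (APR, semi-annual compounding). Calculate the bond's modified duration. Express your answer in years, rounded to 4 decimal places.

4.7676 years

Periodic yield y = 0.00875. First find Macaulay duration:
  t   CF        PV=CF/(1+0.00875)^t    t·PV
  1       218.75       216.8525       216.8525
  2       218.75       214.9715       429.9431
  3       218.75       213.1069       639.3206
  4       218.75       211.2583       845.0334
  5       218.75       209.4259     1,047.1293
  6       218.75       207.6093     1,245.6557
  7       218.75       205.8085     1,440.6592
  8       218.75       204.0233     1,632.1861
  9       218.75       202.2535     1,820.2819
  10   25,218.75    23,114.6903   231,146.9031
  Σ                 25,000.0000   240,463.9649
P = 25,000.0000; Macaulay duration = 240,463.9649 / 25,000.0000 = 9.61856 half-year periods = 4.80928 years.
Modified duration = D_Mac / (1 + y) = 4.80928 / 1.00875 = 4.76756 years.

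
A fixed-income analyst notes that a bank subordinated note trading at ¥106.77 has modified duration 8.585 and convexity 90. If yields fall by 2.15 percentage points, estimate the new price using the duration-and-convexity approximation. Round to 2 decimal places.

¥128.70

Duration effect: -D_mod·Δy = -8.585 × (-0.0215) = +0.1845775
Convexity effect: ½·C·(Δy)² = 0.5 × 90 × (-0.0215)² = +0.02080125
ΔP/P ≈ +0.1845775 + 0.02080125 = +0.20537875
New price ≈ 106.77 × (1 + 0.20537875) = 128.6982891375.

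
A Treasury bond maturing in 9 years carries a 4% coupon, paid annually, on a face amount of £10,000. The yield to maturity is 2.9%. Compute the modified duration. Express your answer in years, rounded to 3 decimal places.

7.573 years

Periodic yield y = 0.029. First find Macaulay duration:
  t   CF        PV=CF/(1+0.029)^t    t·PV
  1       400.00       388.7269       388.7269
  2       400.00       377.7715       755.5431
  3       400.00       367.1249     1,101.3748
  4       400.00       356.7783     1,427.1134
  5       400.00       346.7234     1,733.6169
  6       400.00       336.9518     2,021.7106
  7       400.00       327.4556     2,292.1889
  8       400.00       318.2270     2,545.8158
  9    10,400.00     8,040.7205    72,366.4846
  Σ                 10,860.4799    84,632.5749
P = 10,860.4799; Macaulay duration = 84,632.5749 / 10,860.4799 = 7.79271 years.
Modified duration = D_Mac / (1 + y) = 7.79271 / 1.029 = 7.57309 years.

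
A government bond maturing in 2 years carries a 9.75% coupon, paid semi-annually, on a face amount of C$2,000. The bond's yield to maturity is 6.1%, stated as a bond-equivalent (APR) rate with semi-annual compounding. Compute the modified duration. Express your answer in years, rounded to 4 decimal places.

Periodic yield y = 0.0305. First find Macaulay duration:
  t   CF        PV=CF/(1+0.0305)^t    t·PV
  1        97.50        94.6143        94.6143
  2        97.50        91.8139       183.6279
  3        97.50        89.0965       267.2895
  4     2,097.50     1,859.9873     7,439.9493
  Σ                  2,135.5120     7,985.4809
P = 2,135.5120; Macaulay duration = 7,985.4809 / 2,135.5120 = 3.73938 half-year periods = 1.86969 years.
Modified duration = D_Mac / (1 + y) = 1.86969 / 1.0305 = 1.81435 years.

1.8143 years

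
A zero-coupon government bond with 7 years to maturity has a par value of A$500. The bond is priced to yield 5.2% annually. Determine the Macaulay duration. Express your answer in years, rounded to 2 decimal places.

A zero-coupon bond has a single cash flow at maturity, so its Macaulay duration equals its maturity: 7 years.

7.00 years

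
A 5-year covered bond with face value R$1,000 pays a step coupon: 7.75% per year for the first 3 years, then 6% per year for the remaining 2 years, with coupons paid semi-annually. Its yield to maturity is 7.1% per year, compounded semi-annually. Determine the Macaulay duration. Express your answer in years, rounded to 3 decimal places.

4.251 years

Periodic yield y = 0.0355. Discount each cash flow and weight by its period:
  t   CF        PV=CF/(1+0.0355)^t    t·PV
  1        38.75        37.4215        37.4215
  2        38.75        36.1386        72.2772
  3        38.75        34.8997       104.6990
  4        38.75        33.7032       134.8128
  5        38.75        32.5478       162.7388
  6        38.75        31.4319       188.5916
  7        30.00        23.5001       164.5010
  8        30.00        22.6945       181.5559
  9        30.00        21.9165       197.2481
  10    1,030.00       726.6683     7,266.6826
  Σ                  1,000.9221     8,510.5287
Price P = Σ PV = 1,000.9221.
Macaulay duration = Σ(t·PV) / P = 8,510.5287 / 1,000.9221 = 8.50269 half-year periods.
In years: 8.50269 / 2 = 4.25134 years.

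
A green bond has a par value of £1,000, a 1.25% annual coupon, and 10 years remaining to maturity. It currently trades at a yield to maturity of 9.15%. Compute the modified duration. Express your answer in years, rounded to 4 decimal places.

Periodic yield y = 0.0915. First find Macaulay duration:
  t   CF        PV=CF/(1+0.0915)^t    t·PV
  1        12.50        11.4521        11.4521
  2        12.50        10.4921        20.9842
  3        12.50         9.6126        28.8377
  4        12.50         8.8067        35.2270
  5        12.50         8.0685        40.3424
  6        12.50         7.3921        44.3526
  7        12.50         6.7724        47.4069
  8        12.50         6.2047        49.6375
  9        12.50         5.6846        51.1610
  10    1,012.50       421.8496     4,218.4959
  Σ                    496.3353     4,547.8972
P = 496.3353; Macaulay duration = 4,547.8972 / 496.3353 = 9.16295 years.
Modified duration = D_Mac / (1 + y) = 9.16295 / 1.0915 = 8.39483 years.

8.3948 years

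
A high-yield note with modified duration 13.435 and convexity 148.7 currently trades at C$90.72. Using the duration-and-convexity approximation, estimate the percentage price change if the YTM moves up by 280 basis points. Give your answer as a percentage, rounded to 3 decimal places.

-31.789%

Duration effect: -D_mod·Δy = -13.435 × (+0.028) = -0.376180
Convexity effect: ½·C·(Δy)² = 0.5 × 148.7 × (0.028)² = +0.0582904
ΔP/P ≈ -0.376180 + 0.0582904 = -0.3178896
= -31.78896%.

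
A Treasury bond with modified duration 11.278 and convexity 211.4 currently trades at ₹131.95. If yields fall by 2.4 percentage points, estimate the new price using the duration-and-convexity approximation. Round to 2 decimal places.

₹175.70

Duration effect: -D_mod·Δy = -11.278 × (-0.024) = +0.270672
Convexity effect: ½·C·(Δy)² = 0.5 × 211.4 × (-0.024)² = +0.0608832
ΔP/P ≈ +0.270672 + 0.0608832 = +0.3315552
New price ≈ 131.95 × (1 + 0.3315552) = 175.69870864.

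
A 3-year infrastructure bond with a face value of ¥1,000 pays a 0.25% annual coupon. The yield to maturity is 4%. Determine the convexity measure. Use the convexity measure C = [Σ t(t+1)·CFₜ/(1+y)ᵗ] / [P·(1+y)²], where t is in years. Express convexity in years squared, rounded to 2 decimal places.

11.06

With y = 0.04:
  t   CF        PV=CF/(1+0.04)^t    t·PV        t(t+1)·PV
  1         2.50         2.4038         2.4038           4.8077
  2         2.50         2.3114         4.6228          13.8683
  3     1,002.50       891.2188     2,673.6565      10,694.6262
  Σ                    895.9341     2,680.6832      10,713.3022
P = 895.9341.
Convexity = Σ t(t+1)·PV / [P·(1+y)²] = 10,713.3022 / (895.9341 × 1.081600) = 11.05556.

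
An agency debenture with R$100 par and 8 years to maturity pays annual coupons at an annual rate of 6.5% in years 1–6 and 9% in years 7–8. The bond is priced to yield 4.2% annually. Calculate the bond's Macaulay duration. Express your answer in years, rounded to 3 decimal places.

Periodic yield y = 0.042. Discount each cash flow and weight by its year:
  t   CF        PV=CF/(1+0.042)^t    t·PV
  1         6.50         6.2380         6.2380
  2         6.50         5.9866        11.9731
  3         6.50         5.7453        17.2358
  4         6.50         5.5137        22.0548
  5         6.50         5.2915        26.4573
  6         6.50         5.0782        30.4690
  7         9.00         6.7479        47.2353
  8       109.00        78.4305       627.4437
  Σ                    119.0315       789.1069
Price P = Σ PV = 119.0315.
Macaulay duration = Σ(t·PV) / P = 789.1069 / 119.0315 = 6.62940 years.

6.629 years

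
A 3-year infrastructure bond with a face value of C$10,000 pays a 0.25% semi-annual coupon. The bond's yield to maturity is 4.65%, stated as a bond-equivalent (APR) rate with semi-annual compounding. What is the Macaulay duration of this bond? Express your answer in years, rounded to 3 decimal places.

2.990 years

Periodic yield y = 0.02325. Discount each cash flow and weight by its period:
  t   CF        PV=CF/(1+0.02325)^t    t·PV
  1        12.50        12.2160        12.2160
  2        12.50        11.9384        23.8768
  3        12.50        11.6671        35.0014
  4        12.50        11.4021        45.6082
  5        12.50        11.1430        55.7149
  6    10,012.50     8,722.7216    52,336.3293
  Σ                  8,781.0881    52,508.7467
Price P = Σ PV = 8,781.0881.
Macaulay duration = Σ(t·PV) / P = 52,508.7467 / 8,781.0881 = 5.97975 half-year periods.
In years: 5.97975 / 2 = 2.98988 years.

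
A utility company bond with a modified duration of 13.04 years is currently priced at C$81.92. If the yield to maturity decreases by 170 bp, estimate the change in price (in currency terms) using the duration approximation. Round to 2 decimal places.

+C$18.16

Duration approximation: ΔP/P ≈ -D_mod · Δy = -13.04 × (-0.017) = +0.221680.
ΔP ≈ 81.92 × (+0.221680) = +18.1600256.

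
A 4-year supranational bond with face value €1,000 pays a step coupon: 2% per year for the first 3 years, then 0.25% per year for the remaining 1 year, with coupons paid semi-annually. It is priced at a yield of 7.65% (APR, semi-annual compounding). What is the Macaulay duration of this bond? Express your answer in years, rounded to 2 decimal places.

3.85 years

Periodic yield y = 0.03825. Discount each cash flow and weight by its period:
  t   CF        PV=CF/(1+0.03825)^t    t·PV
  1        10.00         9.6316         9.6316
  2        10.00         9.2768        18.5535
  3        10.00         8.9350        26.8050
  4        10.00         8.6058        34.4233
  5        10.00         8.2888        41.4439
  6        10.00         7.9834        47.9005
  7         1.25         0.9612         6.7281
  8     1,001.25       741.5271     5,932.2166
  Σ                    795.2096     6,117.7024
Price P = Σ PV = 795.2096.
Macaulay duration = Σ(t·PV) / P = 6,117.7024 / 795.2096 = 7.69320 half-year periods.
In years: 7.69320 / 2 = 3.84660 years.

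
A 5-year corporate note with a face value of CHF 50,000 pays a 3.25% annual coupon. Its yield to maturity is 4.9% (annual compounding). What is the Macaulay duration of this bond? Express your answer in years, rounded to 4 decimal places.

4.6815 years

Periodic yield y = 0.049. Discount each cash flow and weight by its year:
  t   CF        PV=CF/(1+0.049)^t    t·PV
  1     1,625.00     1,549.0944     1,549.0944
  2     1,625.00     1,476.7344     2,953.4688
  3     1,625.00     1,407.7544     4,223.2633
  4     1,625.00     1,341.9966     5,367.9864
  5    51,625.00    40,642.7068   203,213.5338
  Σ                 46,418.2865   217,307.3466
Price P = Σ PV = 46,418.2865.
Macaulay duration = Σ(t·PV) / P = 217,307.3466 / 46,418.2865 = 4.68150 years.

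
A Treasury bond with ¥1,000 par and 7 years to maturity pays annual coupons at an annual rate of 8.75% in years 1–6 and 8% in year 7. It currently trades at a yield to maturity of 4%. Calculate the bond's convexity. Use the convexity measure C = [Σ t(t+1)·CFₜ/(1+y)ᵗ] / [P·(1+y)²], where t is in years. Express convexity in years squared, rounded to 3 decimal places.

With y = 0.04:
  t   CF        PV=CF/(1+0.04)^t    t·PV        t(t+1)·PV
  1        87.50        84.1346        84.1346         168.2692
  2        87.50        80.8987       161.7973         485.3920
  3        87.50        77.7872       233.3615         933.4462
  4        87.50        74.7954       299.1815       1,495.9073
  5        87.50        71.9186       359.5931       2,157.5587
  6        87.50        69.1525       414.9151       2,904.4059
  7     1,080.00       820.7112     5,744.9787      45,959.8293
  Σ                  1,279.3982     7,297.9619      54,104.8086
P = 1,279.3982.
Convexity = Σ t(t+1)·PV / [P·(1+y)²] = 54,104.8086 / (1,279.3982 × 1.081600) = 39.09880.

39.099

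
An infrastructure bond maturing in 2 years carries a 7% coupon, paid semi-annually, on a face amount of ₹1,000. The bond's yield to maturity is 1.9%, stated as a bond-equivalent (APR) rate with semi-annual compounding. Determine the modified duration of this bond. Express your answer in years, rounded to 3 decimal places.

Periodic yield y = 0.0095. First find Macaulay duration:
  t   CF        PV=CF/(1+0.0095)^t    t·PV
  1        35.00        34.6706        34.6706
  2        35.00        34.3444        68.6887
  3        35.00        34.0212       102.0635
  4     1,035.00       996.5866     3,986.3465
  Σ                  1,099.6228     4,191.7693
P = 1,099.6228; Macaulay duration = 4,191.7693 / 1,099.6228 = 3.81201 half-year periods = 1.90600 years.
Modified duration = D_Mac / (1 + y) = 1.90600 / 1.0095 = 1.88807 years.

1.888 years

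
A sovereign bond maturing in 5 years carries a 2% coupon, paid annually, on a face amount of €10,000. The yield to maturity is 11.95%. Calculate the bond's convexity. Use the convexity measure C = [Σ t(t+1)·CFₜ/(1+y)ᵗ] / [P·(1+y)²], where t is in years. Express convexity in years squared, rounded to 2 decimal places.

22.36

With y = 0.1195:
  t   CF        PV=CF/(1+0.1195)^t    t·PV        t(t+1)·PV
  1       200.00       178.6512       178.6512         357.3024
  2       200.00       159.5812       319.1625         957.4874
  3       200.00       142.5469       427.6406       1,710.5625
  4       200.00       127.3308       509.3234       2,546.6168
  5    10,200.00     5,800.6903    29,003.4517     174,020.7103
  Σ                  6,408.8005    30,438.2293     179,592.6793
P = 6,408.8005.
Convexity = Σ t(t+1)·PV / [P·(1+y)²] = 179,592.6793 / (6,408.8005 × 1.253280) = 22.35958.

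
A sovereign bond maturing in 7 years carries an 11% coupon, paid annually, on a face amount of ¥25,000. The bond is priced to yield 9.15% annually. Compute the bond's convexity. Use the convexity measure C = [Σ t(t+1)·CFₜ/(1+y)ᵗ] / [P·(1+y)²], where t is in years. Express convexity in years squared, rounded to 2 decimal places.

32.16

With y = 0.0915:
  t   CF        PV=CF/(1+0.0915)^t    t·PV        t(t+1)·PV
  1     2,750.00     2,519.4686     2,519.4686       5,038.9372
  2     2,750.00     2,308.2626     4,616.5252      13,849.5756
  3     2,750.00     2,114.7619     6,344.2856      25,377.1426
  4     2,750.00     1,937.4823     7,749.9290      38,749.6451
  5     2,750.00     1,775.0639     8,875.3195      53,251.9172
  6     2,750.00     1,626.2610     9,757.5661      68,302.9630
  7    27,750.00    15,034.7706   105,243.3945     841,947.1557
  Σ                 27,316.0709   145,106.4886   1,046,517.3365
P = 27,316.0709.
Convexity = Σ t(t+1)·PV / [P·(1+y)²] = 1,046,517.3365 / (27,316.0709 × 1.191372) = 32.15738.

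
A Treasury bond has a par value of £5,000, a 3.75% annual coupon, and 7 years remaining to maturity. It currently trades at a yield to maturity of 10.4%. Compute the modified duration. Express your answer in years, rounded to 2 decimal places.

5.53 years

Periodic yield y = 0.104. First find Macaulay duration:
  t   CF        PV=CF/(1+0.104)^t    t·PV
  1       187.50       169.8370       169.8370
  2       187.50       153.8378       307.6756
  3       187.50       139.3459       418.0376
  4       187.50       126.2191       504.8763
  5       187.50       114.3289       571.6443
  6       187.50       103.5588       621.3525
  7     5,187.50     2,595.2225    18,166.5574
  Σ                  3,402.3498    20,759.9808
P = 3,402.3498; Macaulay duration = 20,759.9808 / 3,402.3498 = 6.10166 years.
Modified duration = D_Mac / (1 + y) = 6.10166 / 1.104 = 5.52687 years.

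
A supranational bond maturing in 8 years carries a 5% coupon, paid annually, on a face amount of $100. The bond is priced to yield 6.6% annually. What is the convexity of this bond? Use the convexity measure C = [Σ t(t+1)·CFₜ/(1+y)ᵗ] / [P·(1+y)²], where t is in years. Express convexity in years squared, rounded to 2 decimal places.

With y = 0.066:
  t   CF        PV=CF/(1+0.066)^t    t·PV        t(t+1)·PV
  1         5.00         4.6904         4.6904           9.3809
  2         5.00         4.4000         8.8001          26.4002
  3         5.00         4.1276        12.3828          49.5313
  4         5.00         3.8721        15.4882          77.4410
  5         5.00         3.6323        18.1616         108.9696
  6         5.00         3.4074        20.4446         143.1120
  7         5.00         3.1965        22.3752         179.0019
  8       105.00        62.9697       503.7576       4,533.8188
  Σ                     90.2960       606.1006       5,127.6556
P = 90.2960.
Convexity = Σ t(t+1)·PV / [P·(1+y)²] = 5,127.6556 / (90.2960 × 1.136356) = 49.97304.

49.97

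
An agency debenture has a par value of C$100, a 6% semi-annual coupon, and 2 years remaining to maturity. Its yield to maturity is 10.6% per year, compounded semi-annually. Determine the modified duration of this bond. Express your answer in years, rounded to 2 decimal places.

Periodic yield y = 0.053. First find Macaulay duration:
  t   CF        PV=CF/(1+0.053)^t    t·PV
  1         3.00         2.8490         2.8490
  2         3.00         2.7056         5.4112
  3         3.00         2.5694         7.7083
  4       103.00        83.7768       335.1072
  Σ                     91.9008       351.0757
P = 91.9008; Macaulay duration = 351.0757 / 91.9008 = 3.82016 half-year periods = 1.91008 years.
Modified duration = D_Mac / (1 + y) = 1.91008 / 1.053 = 1.81394 years.

1.81 years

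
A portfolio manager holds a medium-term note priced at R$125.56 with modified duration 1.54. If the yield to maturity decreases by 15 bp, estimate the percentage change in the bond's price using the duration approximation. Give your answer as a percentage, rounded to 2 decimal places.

+0.23%

Duration approximation: ΔP/P ≈ -D_mod · Δy = -1.54 × (-0.0015) = +0.002310.
As a percentage: +0.2310%.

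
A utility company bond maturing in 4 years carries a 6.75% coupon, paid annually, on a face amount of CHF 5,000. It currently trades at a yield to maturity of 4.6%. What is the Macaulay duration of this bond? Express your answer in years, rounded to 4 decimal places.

3.6509 years

Periodic yield y = 0.046. Discount each cash flow and weight by its year:
  t   CF        PV=CF/(1+0.046)^t    t·PV
  1       337.50       322.6577       322.6577
  2       337.50       308.4682       616.9364
  3       337.50       294.9027       884.7080
  4     5,337.50     4,458.7297    17,834.9190
  Σ                  5,384.7584    19,659.2212
Price P = Σ PV = 5,384.7584.
Macaulay duration = Σ(t·PV) / P = 19,659.2212 / 5,384.7584 = 3.65090 years.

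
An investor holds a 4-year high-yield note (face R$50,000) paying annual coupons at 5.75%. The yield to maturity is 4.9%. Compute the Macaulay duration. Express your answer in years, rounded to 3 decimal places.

3.691 years

Periodic yield y = 0.049. Discount each cash flow and weight by its year:
  t   CF        PV=CF/(1+0.049)^t    t·PV
  1     2,875.00     2,740.7054     2,740.7054
  2     2,875.00     2,612.6839     5,225.3678
  3     2,875.00     2,490.6424     7,471.9273
  4    52,875.00    43,666.5045   174,666.0178
  Σ                 51,510.5363   190,104.0184
Price P = Σ PV = 51,510.5363.
Macaulay duration = Σ(t·PV) / P = 190,104.0184 / 51,510.5363 = 3.69059 years.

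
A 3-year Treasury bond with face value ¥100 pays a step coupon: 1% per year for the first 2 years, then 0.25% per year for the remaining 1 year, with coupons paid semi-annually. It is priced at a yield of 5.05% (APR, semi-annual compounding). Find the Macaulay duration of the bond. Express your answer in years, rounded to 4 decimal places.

Periodic yield y = 0.02525. Discount each cash flow and weight by its period:
  t   CF        PV=CF/(1+0.02525)^t    t·PV
  1        0.500         0.4877         0.4877
  2        0.500         0.4757         0.9514
  3        0.500         0.4640         1.3919
  4        0.500         0.4525         1.8101
  5        0.125         0.1103         0.5517
  6      100.125        86.2112       517.2674
  Σ                     88.2014       522.4602
Price P = Σ PV = 88.2014.
Macaulay duration = Σ(t·PV) / P = 522.4602 / 88.2014 = 5.92349 half-year periods.
In years: 5.92349 / 2 = 2.96174 years.

2.9617 years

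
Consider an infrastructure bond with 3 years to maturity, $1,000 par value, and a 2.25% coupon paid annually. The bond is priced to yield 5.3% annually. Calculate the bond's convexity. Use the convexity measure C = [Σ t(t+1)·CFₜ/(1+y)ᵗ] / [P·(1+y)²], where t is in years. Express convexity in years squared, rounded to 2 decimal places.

10.49

With y = 0.053:
  t   CF        PV=CF/(1+0.053)^t    t·PV        t(t+1)·PV
  1        22.50        21.3675        21.3675          42.7350
  2        22.50        20.2920        40.5841         121.7523
  3     1,022.50       875.7461     2,627.2382      10,508.9530
  Σ                    917.4056     2,689.1899      10,673.4403
P = 917.4056.
Convexity = Σ t(t+1)·PV / [P·(1+y)²] = 10,673.4403 / (917.4056 × 1.108809) = 10.49268.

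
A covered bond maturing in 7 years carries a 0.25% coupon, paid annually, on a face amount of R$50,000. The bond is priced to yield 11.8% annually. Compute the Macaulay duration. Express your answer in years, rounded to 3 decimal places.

6.916 years

Periodic yield y = 0.118. Discount each cash flow and weight by its year:
  t   CF        PV=CF/(1+0.118)^t    t·PV
  1       125.00       111.8068       111.8068
  2       125.00       100.0061       200.0122
  3       125.00        89.4509       268.3526
  4       125.00        80.0097       320.0389
  5       125.00        71.5651       357.8253
  6       125.00        64.0117       384.0701
  7    50,125.00    22,959.4648   160,716.2538
  Σ                 23,476.3150   162,358.3596
Price P = Σ PV = 23,476.3150.
Macaulay duration = Σ(t·PV) / P = 162,358.3596 / 23,476.3150 = 6.91584 years.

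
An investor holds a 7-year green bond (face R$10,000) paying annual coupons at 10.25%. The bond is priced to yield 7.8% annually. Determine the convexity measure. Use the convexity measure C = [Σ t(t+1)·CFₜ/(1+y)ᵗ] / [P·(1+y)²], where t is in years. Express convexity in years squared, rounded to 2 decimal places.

33.99

With y = 0.078:
  t   CF        PV=CF/(1+0.078)^t    t·PV        t(t+1)·PV
  1     1,025.00       950.8349       950.8349       1,901.6698
  2     1,025.00       882.0361     1,764.0721       5,292.2164
  3     1,025.00       818.2153     2,454.6458       9,818.5833
  4     1,025.00       759.0123     3,036.0493      15,180.2463
  5     1,025.00       704.0931     3,520.4653      21,122.7917
  6     1,025.00       653.1475     3,918.8853      27,432.1970
  7    11,025.00     6,516.9933    45,618.9529     364,951.6228
  Σ                 11,284.3324    61,263.9055     445,699.3273
P = 11,284.3324.
Convexity = Σ t(t+1)·PV / [P·(1+y)²] = 445,699.3273 / (11,284.3324 × 1.162084) = 33.98823.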